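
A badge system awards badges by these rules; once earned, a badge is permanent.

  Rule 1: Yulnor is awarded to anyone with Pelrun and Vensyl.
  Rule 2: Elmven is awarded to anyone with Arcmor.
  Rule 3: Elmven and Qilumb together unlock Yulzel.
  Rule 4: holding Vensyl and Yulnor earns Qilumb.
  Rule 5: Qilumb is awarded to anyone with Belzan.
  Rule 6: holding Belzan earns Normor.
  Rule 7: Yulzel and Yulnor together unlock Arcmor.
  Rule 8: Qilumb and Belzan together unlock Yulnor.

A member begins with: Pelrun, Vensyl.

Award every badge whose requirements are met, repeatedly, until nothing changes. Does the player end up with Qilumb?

With Pelrun and Vensyl, Yulnor is earned (Rule 1).
With Vensyl and Yulnor, Qilumb is earned (Rule 4).

Yes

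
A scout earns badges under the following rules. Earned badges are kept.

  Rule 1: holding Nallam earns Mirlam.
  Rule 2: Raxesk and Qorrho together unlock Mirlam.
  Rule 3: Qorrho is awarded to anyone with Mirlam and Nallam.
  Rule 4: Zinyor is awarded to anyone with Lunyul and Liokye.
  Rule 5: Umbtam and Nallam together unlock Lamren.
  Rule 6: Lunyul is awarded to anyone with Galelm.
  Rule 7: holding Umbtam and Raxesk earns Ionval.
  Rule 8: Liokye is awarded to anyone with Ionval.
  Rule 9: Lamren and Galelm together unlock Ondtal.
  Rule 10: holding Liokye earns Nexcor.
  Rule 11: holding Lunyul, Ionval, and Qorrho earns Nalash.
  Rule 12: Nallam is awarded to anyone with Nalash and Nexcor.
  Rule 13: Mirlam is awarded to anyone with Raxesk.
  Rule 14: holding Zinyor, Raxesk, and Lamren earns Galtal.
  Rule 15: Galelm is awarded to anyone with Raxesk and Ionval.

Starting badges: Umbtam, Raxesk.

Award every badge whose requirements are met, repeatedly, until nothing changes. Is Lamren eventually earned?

No

Lamren would need Umbtam and Nallam (Rule 5), but Nallam is never earned.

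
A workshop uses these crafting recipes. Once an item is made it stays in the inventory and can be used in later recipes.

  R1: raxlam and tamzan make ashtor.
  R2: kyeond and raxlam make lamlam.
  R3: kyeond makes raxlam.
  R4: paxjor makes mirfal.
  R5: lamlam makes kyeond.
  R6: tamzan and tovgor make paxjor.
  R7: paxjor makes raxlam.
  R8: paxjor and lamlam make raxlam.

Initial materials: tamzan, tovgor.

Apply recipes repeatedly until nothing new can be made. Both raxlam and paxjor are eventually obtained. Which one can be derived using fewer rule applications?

paxjor

paxjor: tamzan and tovgor → paxjor (R6). [1 rule application]
raxlam: tamzan and tovgor → paxjor (R6). Using R7, paxjor makes raxlam. [2 rule applications]
paxjor needs fewer.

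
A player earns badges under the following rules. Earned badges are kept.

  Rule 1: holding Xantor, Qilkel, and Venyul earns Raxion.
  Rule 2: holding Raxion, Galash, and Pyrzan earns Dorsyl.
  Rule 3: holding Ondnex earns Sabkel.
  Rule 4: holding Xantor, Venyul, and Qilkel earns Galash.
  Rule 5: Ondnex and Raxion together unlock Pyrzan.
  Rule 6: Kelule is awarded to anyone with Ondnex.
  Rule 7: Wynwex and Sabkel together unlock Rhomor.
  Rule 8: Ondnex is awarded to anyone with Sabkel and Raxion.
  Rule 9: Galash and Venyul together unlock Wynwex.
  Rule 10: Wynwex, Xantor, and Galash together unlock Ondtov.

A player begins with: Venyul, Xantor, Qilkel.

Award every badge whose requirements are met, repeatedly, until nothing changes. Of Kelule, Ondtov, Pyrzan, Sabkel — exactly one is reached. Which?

With Xantor, Venyul, and Qilkel, Galash is earned (Rule 4).
With Galash and Venyul, Wynwex is earned (Rule 9).
With Wynwex, Xantor, and Galash, Ondtov is earned (Rule 10).
Pyrzan would need Ondnex and Raxion (Rule 5), but Ondnex is never earned. Sabkel would need Ondnex (Rule 3), but Ondnex is never earned. Kelule would need Ondnex (Rule 6), but Ondnex is never earned.

Ondtov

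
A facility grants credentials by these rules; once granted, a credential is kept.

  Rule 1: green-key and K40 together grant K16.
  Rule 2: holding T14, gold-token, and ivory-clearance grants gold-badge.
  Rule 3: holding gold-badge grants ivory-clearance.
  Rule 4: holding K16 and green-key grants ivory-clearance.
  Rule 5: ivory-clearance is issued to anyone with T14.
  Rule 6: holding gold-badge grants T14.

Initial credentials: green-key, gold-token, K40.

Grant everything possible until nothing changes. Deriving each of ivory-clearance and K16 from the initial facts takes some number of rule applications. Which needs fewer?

K16

K16: Holding green-key and K40 grants K16 (Rule 1). [1 rule application]
ivory-clearance: Holding green-key and K40 grants K16 (Rule 1). Holding K16 and green-key grants ivory-clearance (Rule 4). [2 rule applications]
K16 needs fewer.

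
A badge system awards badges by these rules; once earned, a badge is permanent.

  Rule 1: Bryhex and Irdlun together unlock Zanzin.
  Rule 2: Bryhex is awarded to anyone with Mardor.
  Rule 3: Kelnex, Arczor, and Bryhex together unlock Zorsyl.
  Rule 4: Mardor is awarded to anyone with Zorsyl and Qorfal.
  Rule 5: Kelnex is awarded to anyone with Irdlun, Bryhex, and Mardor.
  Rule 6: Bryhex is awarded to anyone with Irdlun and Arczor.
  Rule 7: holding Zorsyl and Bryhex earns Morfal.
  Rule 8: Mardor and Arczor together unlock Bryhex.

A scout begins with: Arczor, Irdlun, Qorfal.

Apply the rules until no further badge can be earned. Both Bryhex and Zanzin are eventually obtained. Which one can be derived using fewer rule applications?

Bryhex

Bryhex: With Irdlun and Arczor, Bryhex is earned (Rule 6). [1 rule application]
Zanzin: With Irdlun and Arczor, Bryhex is earned (Rule 6). With Bryhex and Irdlun, Zanzin is earned (Rule 1). [2 rule applications]
Bryhex needs fewer.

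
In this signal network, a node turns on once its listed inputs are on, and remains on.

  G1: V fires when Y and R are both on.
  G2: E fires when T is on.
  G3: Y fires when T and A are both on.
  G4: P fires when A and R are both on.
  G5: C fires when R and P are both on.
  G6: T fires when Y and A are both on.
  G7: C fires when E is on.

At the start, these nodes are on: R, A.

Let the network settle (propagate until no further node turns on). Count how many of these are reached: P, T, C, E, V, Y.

A and R are on, so P fires (G4).
R and P are on, so C fires (G5).
P: reached.
T would need Y and A (G6), but Y never turns on.
C: reached.
E would need T (G2), but T never turns on.
V would need Y and R (G1), but Y never turns on.
Y would need T and A (G3), but T never turns on.
Reached: P and C — 2 of the 6.

2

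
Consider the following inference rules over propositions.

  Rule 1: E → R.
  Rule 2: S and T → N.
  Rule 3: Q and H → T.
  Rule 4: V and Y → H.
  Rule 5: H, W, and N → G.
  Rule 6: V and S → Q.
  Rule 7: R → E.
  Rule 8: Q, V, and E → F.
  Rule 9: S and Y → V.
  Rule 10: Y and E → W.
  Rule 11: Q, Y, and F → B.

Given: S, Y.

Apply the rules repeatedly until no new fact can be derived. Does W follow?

W would need Y and E (Rule 10), but E is never established.

No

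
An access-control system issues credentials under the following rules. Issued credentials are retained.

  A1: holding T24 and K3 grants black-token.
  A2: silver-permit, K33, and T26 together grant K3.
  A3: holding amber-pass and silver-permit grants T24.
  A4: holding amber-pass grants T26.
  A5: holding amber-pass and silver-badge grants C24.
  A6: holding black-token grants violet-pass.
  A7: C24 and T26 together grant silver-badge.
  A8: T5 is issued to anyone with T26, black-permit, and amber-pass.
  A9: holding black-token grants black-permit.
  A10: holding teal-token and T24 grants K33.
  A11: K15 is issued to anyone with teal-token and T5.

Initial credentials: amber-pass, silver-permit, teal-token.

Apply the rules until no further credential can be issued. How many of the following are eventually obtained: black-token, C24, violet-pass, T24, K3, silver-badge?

4

Holding amber-pass and silver-permit grants T24 (A3).
Holding amber-pass grants T26 (A4).
Holding teal-token and T24 grants K33 (A10).
Holding silver-permit, K33, and T26 grants K3 (A2).
Holding T24 and K3 grants black-token (A1).
Holding black-token grants violet-pass (A6).
black-token: reached.
C24 would need amber-pass and silver-badge (A5), but silver-badge is never granted.
violet-pass: reached.
T24: reached.
K3: reached.
silver-badge would need C24 and T26 (A7), but C24 is never granted.
Reached: black-token, violet-pass, T24, and K3 — 4 of the 6.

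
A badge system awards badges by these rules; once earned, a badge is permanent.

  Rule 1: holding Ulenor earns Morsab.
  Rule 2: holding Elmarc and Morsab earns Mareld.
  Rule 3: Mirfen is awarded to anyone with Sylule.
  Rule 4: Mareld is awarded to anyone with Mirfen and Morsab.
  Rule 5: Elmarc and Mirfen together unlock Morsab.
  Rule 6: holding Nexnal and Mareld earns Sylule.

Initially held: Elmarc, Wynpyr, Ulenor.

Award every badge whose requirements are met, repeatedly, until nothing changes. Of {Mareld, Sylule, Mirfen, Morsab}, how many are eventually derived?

With Ulenor, Morsab is earned (Rule 1).
With Elmarc and Morsab, Mareld is earned (Rule 2).
Mareld: reached.
Sylule would need Nexnal and Mareld (Rule 6), but Nexnal is never earned.
Mirfen would need Sylule (Rule 3), but Sylule is never earned.
Morsab: reached.
Reached: Mareld and Morsab — 2 of the 4.

2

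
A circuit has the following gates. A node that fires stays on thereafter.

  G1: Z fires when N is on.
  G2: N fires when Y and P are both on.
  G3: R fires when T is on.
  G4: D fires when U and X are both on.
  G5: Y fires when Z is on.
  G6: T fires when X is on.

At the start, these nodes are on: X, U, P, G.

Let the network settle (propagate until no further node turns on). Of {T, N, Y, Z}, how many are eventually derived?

X is on, so T fires (G6).
T: reached.
N would need Y and P (G2), but Y never turns on.
Y would need Z (G5), but Z never turns on.
Z would need N (G1), but N never turns on.
Reached: T — 1 of the 4.

1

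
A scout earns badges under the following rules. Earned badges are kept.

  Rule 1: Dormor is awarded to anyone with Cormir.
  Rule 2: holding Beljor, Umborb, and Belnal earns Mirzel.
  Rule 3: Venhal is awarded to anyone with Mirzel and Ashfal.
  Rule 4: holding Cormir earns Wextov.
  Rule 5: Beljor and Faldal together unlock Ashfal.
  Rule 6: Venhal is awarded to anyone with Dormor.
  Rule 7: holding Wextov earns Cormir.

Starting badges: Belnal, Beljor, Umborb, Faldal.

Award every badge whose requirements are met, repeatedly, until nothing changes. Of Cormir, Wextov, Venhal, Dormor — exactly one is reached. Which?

Venhal

With Beljor, Umborb, and Belnal, Mirzel is earned (Rule 2).
With Beljor and Faldal, Ashfal is earned (Rule 5).
With Mirzel and Ashfal, Venhal is earned (Rule 3).
Cormir would need Wextov (Rule 7), but Wextov is never earned. Wextov would need Cormir (Rule 4), but Cormir is never earned. Dormor would need Cormir (Rule 1), but Cormir is never earned.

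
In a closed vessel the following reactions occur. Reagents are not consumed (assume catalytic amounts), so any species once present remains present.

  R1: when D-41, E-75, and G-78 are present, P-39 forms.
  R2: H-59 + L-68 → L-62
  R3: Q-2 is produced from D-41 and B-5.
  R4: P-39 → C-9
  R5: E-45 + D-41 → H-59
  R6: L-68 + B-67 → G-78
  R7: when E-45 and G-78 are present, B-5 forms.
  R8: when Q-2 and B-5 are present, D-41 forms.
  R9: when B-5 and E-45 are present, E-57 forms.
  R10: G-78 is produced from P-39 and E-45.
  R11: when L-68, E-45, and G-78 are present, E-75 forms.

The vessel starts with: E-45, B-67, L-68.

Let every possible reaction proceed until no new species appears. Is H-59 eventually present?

H-59 would need E-45 and D-41 (R5), but D-41 never forms.

No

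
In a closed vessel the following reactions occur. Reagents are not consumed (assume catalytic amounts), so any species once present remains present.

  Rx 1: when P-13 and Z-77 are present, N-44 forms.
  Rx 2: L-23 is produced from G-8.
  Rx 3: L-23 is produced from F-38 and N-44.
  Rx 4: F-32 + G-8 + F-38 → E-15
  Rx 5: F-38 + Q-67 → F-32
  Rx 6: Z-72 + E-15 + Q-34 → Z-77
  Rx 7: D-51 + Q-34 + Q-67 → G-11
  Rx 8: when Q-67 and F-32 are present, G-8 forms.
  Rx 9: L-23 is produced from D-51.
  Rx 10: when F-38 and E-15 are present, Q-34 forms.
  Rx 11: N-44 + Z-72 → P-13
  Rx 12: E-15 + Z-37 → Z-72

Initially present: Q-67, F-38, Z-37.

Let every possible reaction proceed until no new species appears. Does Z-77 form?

F-38 and Q-67 present → F-32 forms (Rx 5).
Q-67 and F-32 present → G-8 forms (Rx 8).
F-32, G-8, and F-38 present → E-15 forms (Rx 4).
E-15 and Z-37 present → Z-72 forms (Rx 12).
F-38 and E-15 present → Q-34 forms (Rx 10).
Z-72, E-15, and Q-34 present → Z-77 forms (Rx 6).

Yes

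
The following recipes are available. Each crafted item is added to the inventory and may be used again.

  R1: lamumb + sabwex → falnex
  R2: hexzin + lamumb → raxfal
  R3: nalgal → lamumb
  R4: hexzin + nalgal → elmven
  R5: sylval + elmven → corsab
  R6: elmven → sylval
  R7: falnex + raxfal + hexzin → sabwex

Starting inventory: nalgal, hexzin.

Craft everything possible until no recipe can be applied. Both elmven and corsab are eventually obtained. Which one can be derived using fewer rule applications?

elmven: Using R4, hexzin and nalgal make elmven. [1 rule application]
corsab: hexzin + nalgal → elmven (R4). elmven → sylval (R6). Using R5, sylval and elmven make corsab. [3 rule applications]
elmven needs fewer.

elmven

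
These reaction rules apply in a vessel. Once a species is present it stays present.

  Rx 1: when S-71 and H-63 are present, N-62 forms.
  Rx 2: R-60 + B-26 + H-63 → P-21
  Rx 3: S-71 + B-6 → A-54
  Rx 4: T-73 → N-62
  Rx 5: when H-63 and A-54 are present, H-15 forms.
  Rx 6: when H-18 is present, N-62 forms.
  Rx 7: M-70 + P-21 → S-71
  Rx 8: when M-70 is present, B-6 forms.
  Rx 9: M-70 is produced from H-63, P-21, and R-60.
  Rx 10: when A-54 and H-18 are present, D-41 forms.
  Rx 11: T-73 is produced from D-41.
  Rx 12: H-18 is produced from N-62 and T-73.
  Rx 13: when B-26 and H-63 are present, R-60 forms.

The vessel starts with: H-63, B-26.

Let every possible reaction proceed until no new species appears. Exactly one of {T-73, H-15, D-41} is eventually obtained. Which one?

H-15

B-26 and H-63 present → R-60 forms (Rx 13).
R-60, B-26, and H-63 present → P-21 forms (Rx 2).
H-63, P-21, and R-60 present → M-70 forms (Rx 9).
M-70 and P-21 present → S-71 forms (Rx 7).
M-70 present → B-6 forms (Rx 8).
S-71 and B-6 present → A-54 forms (Rx 3).
H-63 and A-54 present → H-15 forms (Rx 5).
T-73 would need D-41 (Rx 11), but D-41 never forms. D-41 would need A-54 and H-18 (Rx 10), but H-18 never forms.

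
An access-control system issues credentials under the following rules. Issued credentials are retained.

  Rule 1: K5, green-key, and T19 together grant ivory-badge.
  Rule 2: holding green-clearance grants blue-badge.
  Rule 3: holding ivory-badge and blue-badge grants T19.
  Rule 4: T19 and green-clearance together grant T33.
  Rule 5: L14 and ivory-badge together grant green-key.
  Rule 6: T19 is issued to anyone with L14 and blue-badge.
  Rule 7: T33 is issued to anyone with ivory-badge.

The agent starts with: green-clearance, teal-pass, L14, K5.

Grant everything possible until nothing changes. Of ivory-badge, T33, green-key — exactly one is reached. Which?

Holding green-clearance grants blue-badge (Rule 2).
Holding L14 and blue-badge grants T19 (Rule 6).
Holding T19 and green-clearance grants T33 (Rule 4).
green-key would need L14 and ivory-badge (Rule 5), but ivory-badge is never granted. ivory-badge would need K5, green-key, and T19 (Rule 1), but green-key is never granted.

T33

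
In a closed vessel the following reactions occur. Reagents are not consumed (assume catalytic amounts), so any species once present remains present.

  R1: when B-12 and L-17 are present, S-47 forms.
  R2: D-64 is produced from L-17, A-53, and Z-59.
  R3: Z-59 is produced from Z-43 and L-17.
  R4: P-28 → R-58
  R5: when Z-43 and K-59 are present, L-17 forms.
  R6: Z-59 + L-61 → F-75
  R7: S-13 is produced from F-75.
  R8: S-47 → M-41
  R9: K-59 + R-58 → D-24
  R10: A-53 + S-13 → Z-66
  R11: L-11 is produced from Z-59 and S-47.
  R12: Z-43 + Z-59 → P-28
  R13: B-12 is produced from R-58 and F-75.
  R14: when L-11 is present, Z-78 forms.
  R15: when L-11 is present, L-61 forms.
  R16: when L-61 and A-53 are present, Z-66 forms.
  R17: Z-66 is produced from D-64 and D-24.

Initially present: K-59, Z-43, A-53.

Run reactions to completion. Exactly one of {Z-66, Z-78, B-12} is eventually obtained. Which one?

Z-66

Z-43 and K-59 present → L-17 forms (R5).
Z-43 and L-17 present → Z-59 forms (R3).
Z-43 and Z-59 present → P-28 forms (R12).
L-17, A-53, and Z-59 present → D-64 forms (R2).
P-28 present → R-58 forms (R4).
K-59 and R-58 present → D-24 forms (R9).
D-64 and D-24 present → Z-66 forms (R17).
Z-78 would need L-11 (R14), but L-11 never forms. B-12 would need R-58 and F-75 (R13), but F-75 never forms.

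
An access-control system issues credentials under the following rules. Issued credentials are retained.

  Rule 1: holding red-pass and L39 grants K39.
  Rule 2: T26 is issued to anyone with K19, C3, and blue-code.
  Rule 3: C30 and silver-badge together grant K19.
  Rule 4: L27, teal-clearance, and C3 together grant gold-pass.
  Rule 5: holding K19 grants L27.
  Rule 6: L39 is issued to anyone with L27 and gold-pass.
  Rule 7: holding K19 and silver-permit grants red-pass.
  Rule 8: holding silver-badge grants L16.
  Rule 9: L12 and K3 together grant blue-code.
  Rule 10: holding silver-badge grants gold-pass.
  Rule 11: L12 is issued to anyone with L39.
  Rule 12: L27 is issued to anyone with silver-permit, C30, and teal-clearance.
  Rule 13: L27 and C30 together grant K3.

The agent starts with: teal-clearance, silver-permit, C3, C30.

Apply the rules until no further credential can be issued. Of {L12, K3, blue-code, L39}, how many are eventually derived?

4

Holding silver-permit, C30, and teal-clearance grants L27 (Rule 12).
Holding L27, teal-clearance, and C3 grants gold-pass (Rule 4).
Holding L27 and C30 grants K3 (Rule 13).
Holding L27 and gold-pass grants L39 (Rule 6).
Holding L39 grants L12 (Rule 11).
Holding L12 and K3 grants blue-code (Rule 9).
L12: reached.
K3: reached.
blue-code: reached.
L39: reached.
All 4 are reached.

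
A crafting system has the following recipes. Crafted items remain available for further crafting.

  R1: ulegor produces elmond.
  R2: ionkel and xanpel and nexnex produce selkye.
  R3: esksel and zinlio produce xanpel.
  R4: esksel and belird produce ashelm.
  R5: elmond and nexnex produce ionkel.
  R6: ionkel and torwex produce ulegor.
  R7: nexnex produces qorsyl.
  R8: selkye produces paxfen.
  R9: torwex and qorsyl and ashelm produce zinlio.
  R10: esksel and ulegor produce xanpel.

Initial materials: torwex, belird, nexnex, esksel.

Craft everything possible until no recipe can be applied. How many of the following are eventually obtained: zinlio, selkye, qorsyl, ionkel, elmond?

2

Using R4, esksel and belird make ashelm.
Using R7, nexnex makes qorsyl.
Using R9, torwex, qorsyl, and ashelm make zinlio.
zinlio: reached.
selkye would need ionkel, xanpel, and nexnex (R2), but ionkel is never obtained.
qorsyl: reached.
ionkel would need elmond and nexnex (R5), but elmond is never obtained.
elmond would need ulegor (R1), but ulegor is never obtained.
Reached: zinlio and qorsyl — 2 of the 5.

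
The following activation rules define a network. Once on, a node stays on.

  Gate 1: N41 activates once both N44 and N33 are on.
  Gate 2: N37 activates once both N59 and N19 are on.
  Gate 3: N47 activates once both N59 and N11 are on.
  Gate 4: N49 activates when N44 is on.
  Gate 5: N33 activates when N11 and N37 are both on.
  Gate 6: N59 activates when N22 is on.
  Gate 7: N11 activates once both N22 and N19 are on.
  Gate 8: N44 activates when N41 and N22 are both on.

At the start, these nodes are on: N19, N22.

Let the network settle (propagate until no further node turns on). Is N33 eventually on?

Yes

Gate 7: N22 and N19 on → N11 on.
Gate 6: N22 on → N59 on.
Gate 2: N59 and N19 on → N37 on.
Gate 5: N11 and N37 on → N33 on.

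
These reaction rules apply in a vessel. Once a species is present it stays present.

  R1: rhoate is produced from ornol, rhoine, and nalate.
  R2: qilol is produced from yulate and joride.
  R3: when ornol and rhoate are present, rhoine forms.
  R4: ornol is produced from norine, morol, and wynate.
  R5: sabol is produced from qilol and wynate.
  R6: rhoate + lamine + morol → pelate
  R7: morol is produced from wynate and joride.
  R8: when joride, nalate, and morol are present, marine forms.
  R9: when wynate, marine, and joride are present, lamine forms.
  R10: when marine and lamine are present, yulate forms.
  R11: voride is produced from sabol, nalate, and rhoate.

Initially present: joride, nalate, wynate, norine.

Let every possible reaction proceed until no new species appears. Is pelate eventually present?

pelate would need rhoate, lamine, and morol (R6), but rhoate never forms.

No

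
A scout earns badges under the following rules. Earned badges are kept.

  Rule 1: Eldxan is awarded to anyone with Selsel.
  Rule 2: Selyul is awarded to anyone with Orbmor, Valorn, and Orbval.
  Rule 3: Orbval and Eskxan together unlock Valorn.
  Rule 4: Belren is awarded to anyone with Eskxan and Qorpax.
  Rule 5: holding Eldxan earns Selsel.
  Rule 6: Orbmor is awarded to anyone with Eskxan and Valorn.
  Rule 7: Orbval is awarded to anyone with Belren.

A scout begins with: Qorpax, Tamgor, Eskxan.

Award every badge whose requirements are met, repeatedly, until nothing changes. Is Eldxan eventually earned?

Eldxan would need Selsel (Rule 1), but Selsel is never earned.

No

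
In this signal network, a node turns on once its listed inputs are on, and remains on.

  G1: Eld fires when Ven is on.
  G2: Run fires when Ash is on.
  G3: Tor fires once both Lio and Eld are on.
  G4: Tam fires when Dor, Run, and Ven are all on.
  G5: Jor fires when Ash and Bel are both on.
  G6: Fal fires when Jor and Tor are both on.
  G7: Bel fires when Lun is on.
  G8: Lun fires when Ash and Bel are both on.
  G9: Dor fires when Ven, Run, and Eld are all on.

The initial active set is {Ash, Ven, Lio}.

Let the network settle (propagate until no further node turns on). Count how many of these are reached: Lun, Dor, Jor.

1

G2: Ash on → Run on.
Ven is on, so Eld fires (G1).
Ven, Run, and Eld are on, so Dor fires (G9).
Lun would need Ash and Bel (G8), but Bel never turns on.
Dor: reached.
Jor would need Ash and Bel (G5), but Bel never turns on.
Reached: Dor — 1 of the 3.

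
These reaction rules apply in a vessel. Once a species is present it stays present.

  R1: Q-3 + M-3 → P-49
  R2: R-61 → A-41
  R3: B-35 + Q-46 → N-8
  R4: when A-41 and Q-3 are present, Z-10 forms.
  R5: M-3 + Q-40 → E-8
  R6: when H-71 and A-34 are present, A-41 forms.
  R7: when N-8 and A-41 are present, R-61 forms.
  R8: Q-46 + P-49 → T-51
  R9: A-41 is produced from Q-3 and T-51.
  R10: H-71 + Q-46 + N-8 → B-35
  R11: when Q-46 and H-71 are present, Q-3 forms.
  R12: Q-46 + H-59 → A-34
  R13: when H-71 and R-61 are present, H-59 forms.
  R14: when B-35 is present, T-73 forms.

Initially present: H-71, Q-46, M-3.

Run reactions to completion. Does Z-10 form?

Yes

Q-46 and H-71 present → Q-3 forms (R11).
Q-3 and M-3 present → P-49 forms (R1).
Q-46 and P-49 present → T-51 forms (R8).
Q-3 and T-51 present → A-41 forms (R9).
A-41 and Q-3 present → Z-10 forms (R4).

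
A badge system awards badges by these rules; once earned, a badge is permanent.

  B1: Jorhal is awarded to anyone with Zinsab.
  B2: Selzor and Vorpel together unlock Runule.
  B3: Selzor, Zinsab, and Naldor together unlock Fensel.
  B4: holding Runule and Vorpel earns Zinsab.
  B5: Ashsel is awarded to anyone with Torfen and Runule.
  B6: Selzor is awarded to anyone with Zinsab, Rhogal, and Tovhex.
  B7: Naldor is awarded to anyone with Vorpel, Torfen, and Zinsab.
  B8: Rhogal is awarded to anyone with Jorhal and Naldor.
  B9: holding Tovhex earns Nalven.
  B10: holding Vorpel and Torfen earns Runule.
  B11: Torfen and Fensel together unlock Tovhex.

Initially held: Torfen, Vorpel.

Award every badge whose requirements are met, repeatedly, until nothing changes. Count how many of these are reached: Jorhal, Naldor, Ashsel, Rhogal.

4

With Vorpel and Torfen, Runule is earned (B10).
With Runule and Vorpel, Zinsab is earned (B4).
With Torfen and Runule, Ashsel is earned (B5).
With Vorpel, Torfen, and Zinsab, Naldor is earned (B7).
With Zinsab, Jorhal is earned (B1).
With Jorhal and Naldor, Rhogal is earned (B8).
Jorhal: reached.
Naldor: reached.
Ashsel: reached.
Rhogal: reached.
All 4 are reached.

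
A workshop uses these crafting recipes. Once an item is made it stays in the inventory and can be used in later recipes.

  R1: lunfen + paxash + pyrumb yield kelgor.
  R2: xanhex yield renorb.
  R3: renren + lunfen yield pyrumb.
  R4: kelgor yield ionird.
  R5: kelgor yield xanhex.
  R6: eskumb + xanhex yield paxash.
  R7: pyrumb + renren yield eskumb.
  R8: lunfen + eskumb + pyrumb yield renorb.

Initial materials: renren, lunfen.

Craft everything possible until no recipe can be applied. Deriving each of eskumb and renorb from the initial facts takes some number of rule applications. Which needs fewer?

eskumb: renren + lunfen → pyrumb (R3). pyrumb + renren → eskumb (R7). [2 rule applications]
renorb: renren + lunfen → pyrumb (R3). pyrumb + renren → eskumb (R7). lunfen + eskumb + pyrumb → renorb (R8). [3 rule applications]
eskumb needs fewer.

eskumb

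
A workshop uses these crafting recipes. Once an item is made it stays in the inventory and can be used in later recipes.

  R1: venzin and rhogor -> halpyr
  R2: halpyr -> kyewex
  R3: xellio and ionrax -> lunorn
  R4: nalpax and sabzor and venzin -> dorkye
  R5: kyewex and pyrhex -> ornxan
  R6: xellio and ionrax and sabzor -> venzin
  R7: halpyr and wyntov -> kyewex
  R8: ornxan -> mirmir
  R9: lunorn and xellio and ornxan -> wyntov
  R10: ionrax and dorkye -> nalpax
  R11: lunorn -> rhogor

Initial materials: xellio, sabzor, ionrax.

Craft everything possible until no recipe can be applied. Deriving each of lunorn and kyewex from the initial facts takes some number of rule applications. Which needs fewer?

lunorn

lunorn: Using R3, xellio and ionrax make lunorn. [1 rule application]
kyewex: Using R3, xellio and ionrax make lunorn. Using R6, xellio, ionrax, and sabzor make venzin. Using R11, lunorn makes rhogor. Using R1, venzin and rhogor make halpyr. Using R2, halpyr makes kyewex. [5 rule applications]
lunorn needs fewer.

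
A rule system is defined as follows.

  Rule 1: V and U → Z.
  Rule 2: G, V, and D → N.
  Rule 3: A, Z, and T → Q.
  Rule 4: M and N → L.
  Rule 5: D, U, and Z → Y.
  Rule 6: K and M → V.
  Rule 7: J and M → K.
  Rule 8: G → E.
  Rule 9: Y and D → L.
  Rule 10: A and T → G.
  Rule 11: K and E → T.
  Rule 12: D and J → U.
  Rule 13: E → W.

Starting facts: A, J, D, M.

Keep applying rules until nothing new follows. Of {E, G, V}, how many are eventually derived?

1

J and M hold, so K follows (Rule 7).
K and M hold, so V follows (Rule 6).
E would need G (Rule 8), but G is never established.
G would need A and T (Rule 10), but T is never established.
V: reached.
Reached: V — 1 of the 3.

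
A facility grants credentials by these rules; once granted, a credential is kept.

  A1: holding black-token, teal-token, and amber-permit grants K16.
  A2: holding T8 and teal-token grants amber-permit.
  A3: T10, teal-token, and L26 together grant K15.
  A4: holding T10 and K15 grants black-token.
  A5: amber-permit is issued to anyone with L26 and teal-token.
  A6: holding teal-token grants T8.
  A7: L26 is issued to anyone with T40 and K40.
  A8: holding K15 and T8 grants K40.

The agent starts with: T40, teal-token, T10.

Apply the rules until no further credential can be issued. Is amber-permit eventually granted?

Yes

Holding teal-token grants T8 (A6).
Holding T8 and teal-token grants amber-permit (A2).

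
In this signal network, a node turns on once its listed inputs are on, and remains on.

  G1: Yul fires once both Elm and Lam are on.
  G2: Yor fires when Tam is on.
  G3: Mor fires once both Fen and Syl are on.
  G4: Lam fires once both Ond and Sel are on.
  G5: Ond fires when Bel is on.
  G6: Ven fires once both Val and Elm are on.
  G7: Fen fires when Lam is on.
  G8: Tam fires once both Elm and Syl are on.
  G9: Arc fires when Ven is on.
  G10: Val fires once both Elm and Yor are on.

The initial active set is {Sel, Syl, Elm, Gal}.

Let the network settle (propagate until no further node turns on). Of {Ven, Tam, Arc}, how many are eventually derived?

3

G8: Elm and Syl on → Tam on.
Tam is on, so Yor fires (G2).
G10: Elm and Yor on → Val on.
Val and Elm are on, so Ven fires (G6).
Ven is on, so Arc fires (G9).
Ven: reached.
Tam: reached.
Arc: reached.
All 3 are reached.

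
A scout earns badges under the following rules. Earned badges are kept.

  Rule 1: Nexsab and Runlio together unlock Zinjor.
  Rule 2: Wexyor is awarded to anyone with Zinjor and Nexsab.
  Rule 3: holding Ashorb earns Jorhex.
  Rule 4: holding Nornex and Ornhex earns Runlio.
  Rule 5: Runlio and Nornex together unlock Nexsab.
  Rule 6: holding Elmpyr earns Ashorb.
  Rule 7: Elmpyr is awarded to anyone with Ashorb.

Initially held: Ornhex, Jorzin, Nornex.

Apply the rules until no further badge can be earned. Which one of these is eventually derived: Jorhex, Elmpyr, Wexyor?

Wexyor

With Nornex and Ornhex, Runlio is earned (Rule 4).
With Runlio and Nornex, Nexsab is earned (Rule 5).
With Nexsab and Runlio, Zinjor is earned (Rule 1).
With Zinjor and Nexsab, Wexyor is earned (Rule 2).
Jorhex would need Ashorb (Rule 3), but Ashorb is never earned. Elmpyr would need Ashorb (Rule 7), but Ashorb is never earned.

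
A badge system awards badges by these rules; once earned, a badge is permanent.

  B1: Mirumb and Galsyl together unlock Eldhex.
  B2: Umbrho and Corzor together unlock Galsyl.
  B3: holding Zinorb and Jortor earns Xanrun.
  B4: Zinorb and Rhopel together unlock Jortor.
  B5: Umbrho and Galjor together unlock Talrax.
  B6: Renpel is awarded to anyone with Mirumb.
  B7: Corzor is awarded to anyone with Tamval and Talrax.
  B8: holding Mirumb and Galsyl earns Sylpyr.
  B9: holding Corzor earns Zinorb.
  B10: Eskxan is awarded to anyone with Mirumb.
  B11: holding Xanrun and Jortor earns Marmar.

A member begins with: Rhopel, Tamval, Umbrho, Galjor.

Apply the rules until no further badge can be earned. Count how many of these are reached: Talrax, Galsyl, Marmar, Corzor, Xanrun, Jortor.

6

With Umbrho and Galjor, Talrax is earned (B5).
With Tamval and Talrax, Corzor is earned (B7).
With Umbrho and Corzor, Galsyl is earned (B2).
With Corzor, Zinorb is earned (B9).
With Zinorb and Rhopel, Jortor is earned (B4).
With Zinorb and Jortor, Xanrun is earned (B3).
With Xanrun and Jortor, Marmar is earned (B11).
Talrax: reached.
Galsyl: reached.
Marmar: reached.
Corzor: reached.
Xanrun: reached.
Jortor: reached.
All 6 are reached.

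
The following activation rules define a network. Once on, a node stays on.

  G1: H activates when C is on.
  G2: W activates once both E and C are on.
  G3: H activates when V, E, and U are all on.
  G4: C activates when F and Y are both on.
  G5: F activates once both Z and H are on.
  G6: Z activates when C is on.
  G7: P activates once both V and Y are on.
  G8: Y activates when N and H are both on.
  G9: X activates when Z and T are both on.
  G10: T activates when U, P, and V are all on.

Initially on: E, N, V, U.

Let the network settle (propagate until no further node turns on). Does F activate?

No

F would need Z and H (G5), but Z never turns on.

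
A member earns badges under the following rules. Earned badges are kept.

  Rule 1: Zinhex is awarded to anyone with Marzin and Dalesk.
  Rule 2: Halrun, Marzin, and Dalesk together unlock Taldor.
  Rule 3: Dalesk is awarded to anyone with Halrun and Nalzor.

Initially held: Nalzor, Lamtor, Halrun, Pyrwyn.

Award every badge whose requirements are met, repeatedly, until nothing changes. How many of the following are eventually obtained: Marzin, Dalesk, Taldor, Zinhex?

1

With Halrun and Nalzor, Dalesk is earned (Rule 3).
No rule produces Marzin, and it is not given.
Dalesk: reached.
Taldor would need Halrun, Marzin, and Dalesk (Rule 2), but Marzin is never earned.
Zinhex would need Marzin and Dalesk (Rule 1), but Marzin is never earned.
Reached: Dalesk — 1 of the 4.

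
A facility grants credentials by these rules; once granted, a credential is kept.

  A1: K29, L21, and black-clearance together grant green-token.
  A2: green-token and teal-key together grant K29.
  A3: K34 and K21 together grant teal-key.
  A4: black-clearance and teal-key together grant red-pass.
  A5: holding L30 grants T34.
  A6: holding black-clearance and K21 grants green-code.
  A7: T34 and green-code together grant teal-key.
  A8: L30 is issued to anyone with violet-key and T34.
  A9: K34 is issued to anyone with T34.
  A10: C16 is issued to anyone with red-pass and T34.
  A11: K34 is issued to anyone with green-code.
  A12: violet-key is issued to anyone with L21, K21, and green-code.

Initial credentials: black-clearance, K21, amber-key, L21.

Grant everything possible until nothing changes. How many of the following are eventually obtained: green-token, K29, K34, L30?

Holding black-clearance and K21 grants green-code (A6).
Holding green-code grants K34 (A11).
green-token would need K29, L21, and black-clearance (A1), but K29 is never granted.
K29 would need green-token and teal-key (A2), but green-token is never granted.
K34: reached.
L30 would need violet-key and T34 (A8), but T34 is never granted.
Reached: K34 — 1 of the 4.

1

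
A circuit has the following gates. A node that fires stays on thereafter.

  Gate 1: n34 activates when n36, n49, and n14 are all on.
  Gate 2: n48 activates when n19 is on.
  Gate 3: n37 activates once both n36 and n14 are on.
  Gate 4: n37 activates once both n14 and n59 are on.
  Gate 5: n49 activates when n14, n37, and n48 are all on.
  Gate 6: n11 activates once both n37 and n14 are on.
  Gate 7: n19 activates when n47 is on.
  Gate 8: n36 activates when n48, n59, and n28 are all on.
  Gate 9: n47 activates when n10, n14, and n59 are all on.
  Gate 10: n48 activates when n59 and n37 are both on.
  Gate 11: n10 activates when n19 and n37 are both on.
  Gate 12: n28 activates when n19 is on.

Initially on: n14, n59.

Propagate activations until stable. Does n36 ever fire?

No

n36 would need n48, n59, and n28 (Gate 8), but n28 never turns on.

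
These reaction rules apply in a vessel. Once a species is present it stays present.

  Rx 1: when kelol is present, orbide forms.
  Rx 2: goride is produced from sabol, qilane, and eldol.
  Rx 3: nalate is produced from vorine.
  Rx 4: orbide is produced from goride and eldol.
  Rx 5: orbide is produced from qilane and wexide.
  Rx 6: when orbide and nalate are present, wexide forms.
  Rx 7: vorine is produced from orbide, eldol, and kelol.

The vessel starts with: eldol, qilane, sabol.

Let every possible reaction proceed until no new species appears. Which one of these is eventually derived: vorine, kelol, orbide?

sabol, qilane, and eldol present → goride forms (Rx 2).
goride and eldol present → orbide forms (Rx 4).
vorine would need orbide, eldol, and kelol (Rx 7), but kelol never forms. No rule produces kelol, and it is not given.

orbide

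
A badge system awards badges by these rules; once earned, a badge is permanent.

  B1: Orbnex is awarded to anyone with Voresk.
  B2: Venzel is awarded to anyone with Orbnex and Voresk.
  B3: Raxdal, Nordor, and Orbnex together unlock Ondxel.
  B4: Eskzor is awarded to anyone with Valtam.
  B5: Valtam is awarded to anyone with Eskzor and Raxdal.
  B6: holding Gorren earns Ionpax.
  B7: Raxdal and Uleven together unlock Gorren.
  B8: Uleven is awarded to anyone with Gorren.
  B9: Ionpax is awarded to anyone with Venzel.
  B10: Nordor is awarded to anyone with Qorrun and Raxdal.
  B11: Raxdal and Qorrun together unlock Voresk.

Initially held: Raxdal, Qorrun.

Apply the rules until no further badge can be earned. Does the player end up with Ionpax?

With Raxdal and Qorrun, Voresk is earned (B11).
With Voresk, Orbnex is earned (B1).
With Orbnex and Voresk, Venzel is earned (B2).
With Venzel, Ionpax is earned (B9).

Yes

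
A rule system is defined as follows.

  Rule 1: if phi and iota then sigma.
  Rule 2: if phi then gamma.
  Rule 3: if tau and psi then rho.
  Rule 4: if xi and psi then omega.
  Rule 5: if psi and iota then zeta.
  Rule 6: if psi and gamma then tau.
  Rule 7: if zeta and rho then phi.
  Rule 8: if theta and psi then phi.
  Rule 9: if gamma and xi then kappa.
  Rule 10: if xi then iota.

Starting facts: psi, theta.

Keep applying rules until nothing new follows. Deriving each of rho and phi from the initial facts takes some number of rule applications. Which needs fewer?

phi: theta and psi hold, so phi follows (Rule 8). [1 rule application]
rho: theta and psi hold, so phi follows (Rule 8). From phi, Rule 2 gives gamma. From psi and gamma, Rule 6 gives tau. From tau and psi, Rule 3 gives rho. [4 rule applications]
phi needs fewer.

phi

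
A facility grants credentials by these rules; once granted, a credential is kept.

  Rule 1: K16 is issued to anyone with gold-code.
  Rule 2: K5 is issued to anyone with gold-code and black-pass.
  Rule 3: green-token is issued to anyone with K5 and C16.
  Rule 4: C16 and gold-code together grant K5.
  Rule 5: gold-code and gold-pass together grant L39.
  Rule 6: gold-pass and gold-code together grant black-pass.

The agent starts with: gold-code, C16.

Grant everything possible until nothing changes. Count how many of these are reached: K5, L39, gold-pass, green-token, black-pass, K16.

3

Holding C16 and gold-code grants K5 (Rule 4).
Holding gold-code grants K16 (Rule 1).
Holding K5 and C16 grants green-token (Rule 3).
K5: reached.
L39 would need gold-code and gold-pass (Rule 5), but gold-pass is never granted.
No rule produces gold-pass, and it is not given.
green-token: reached.
black-pass would need gold-pass and gold-code (Rule 6), but gold-pass is never granted.
K16: reached.
Reached: K5, green-token, and K16 — 3 of the 6.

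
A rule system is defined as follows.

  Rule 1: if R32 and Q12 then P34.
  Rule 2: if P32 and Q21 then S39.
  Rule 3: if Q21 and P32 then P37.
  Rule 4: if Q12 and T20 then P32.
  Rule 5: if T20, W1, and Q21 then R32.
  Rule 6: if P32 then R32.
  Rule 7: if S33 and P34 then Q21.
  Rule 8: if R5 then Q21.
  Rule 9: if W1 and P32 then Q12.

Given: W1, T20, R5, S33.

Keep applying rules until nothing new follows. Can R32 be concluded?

R5 holds, so Q21 follows (Rule 8).
From T20, W1, and Q21, Rule 5 gives R32.

Yes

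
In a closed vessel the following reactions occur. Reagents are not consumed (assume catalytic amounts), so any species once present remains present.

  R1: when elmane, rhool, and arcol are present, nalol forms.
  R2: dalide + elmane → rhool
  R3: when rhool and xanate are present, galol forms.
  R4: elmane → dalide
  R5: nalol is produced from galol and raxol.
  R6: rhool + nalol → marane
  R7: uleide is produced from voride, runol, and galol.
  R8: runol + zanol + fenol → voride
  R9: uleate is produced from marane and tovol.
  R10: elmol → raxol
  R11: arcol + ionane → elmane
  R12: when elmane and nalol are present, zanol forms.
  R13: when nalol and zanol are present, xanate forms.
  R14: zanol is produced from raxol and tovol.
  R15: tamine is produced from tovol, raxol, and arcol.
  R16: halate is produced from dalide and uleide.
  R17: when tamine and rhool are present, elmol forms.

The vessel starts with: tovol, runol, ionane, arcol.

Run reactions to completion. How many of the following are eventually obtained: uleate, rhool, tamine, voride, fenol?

arcol and ionane present → elmane forms (R11).
elmane present → dalide forms (R4).
dalide and elmane present → rhool forms (R2).
elmane, rhool, and arcol present → nalol forms (R1).
rhool and nalol present → marane forms (R6).
marane and tovol present → uleate forms (R9).
uleate: reached.
rhool: reached.
tamine would need tovol, raxol, and arcol (R15), but raxol never forms.
voride would need runol, zanol, and fenol (R8), but fenol never forms.
No rule produces fenol, and it is not given.
Reached: uleate and rhool — 2 of the 5.

2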